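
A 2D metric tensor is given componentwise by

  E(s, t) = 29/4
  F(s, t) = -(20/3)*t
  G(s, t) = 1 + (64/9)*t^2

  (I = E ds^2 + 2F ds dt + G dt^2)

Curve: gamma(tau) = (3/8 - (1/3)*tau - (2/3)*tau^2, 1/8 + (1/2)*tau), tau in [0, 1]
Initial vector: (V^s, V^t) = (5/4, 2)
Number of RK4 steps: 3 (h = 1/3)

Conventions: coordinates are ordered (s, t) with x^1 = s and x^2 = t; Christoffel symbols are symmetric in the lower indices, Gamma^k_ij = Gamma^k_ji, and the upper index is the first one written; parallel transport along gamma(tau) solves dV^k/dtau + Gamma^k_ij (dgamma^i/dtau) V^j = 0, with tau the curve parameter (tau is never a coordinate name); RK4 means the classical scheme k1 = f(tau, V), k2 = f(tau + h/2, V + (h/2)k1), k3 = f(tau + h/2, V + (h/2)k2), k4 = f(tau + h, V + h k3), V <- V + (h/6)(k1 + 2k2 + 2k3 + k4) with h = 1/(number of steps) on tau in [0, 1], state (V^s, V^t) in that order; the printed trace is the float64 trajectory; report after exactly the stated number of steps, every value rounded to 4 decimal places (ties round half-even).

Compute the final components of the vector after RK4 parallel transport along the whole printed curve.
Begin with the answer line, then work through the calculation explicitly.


Answer: V^s = 2.0049, V^t = 1.7136

gamma'(tau) = (-1/3 - (4/3)*tau, 1/2); f(tau, V)^k = -Gamma^k_ij(gamma(tau)) gamma'^i(tau) V^j; h = 1/3; intermediate values shown to 6 dp
curve data and Christoffel symbols at the stage parameters:
  tau = 0.000000: gamma = (0.375000, 0.125000), gamma' = (-0.333333, 0.500000); Gamma_sss = 0.000000, Gamma_sst = 0.000000, Gamma_stt = -0.905660, Gamma_tss = 0.000000, Gamma_tst = 0.000000, Gamma_ttt = 0.120755
  tau = 0.166667: gamma = (0.300926, 0.208333), gamma' = (-0.555556, 0.500000); Gamma_sss = 0.000000, Gamma_sst = 0.000000, Gamma_stt = -0.881993, Gamma_tss = 0.000000, Gamma_tst = 0.000000, Gamma_ttt = 0.195998
  tau = 0.333333: gamma = (0.189815, 0.291667), gamma' = (-0.777778, 0.500000); Gamma_sss = 0.000000, Gamma_sst = 0.000000, Gamma_stt = -0.848723, Gamma_tss = 0.000000, Gamma_tst = 0.000000, Gamma_ttt = 0.264047
  tau = 0.500000: gamma = (0.041667, 0.375000), gamma' = (-1.000000, 0.500000); Gamma_sss = 0.000000, Gamma_sst = 0.000000, Gamma_stt = -0.808081, Gamma_tss = 0.000000, Gamma_tst = 0.000000, Gamma_ttt = 0.323232
  tau = 0.666667: gamma = (-0.143519, 0.458333), gamma' = (-1.222222, 0.500000); Gamma_sss = 0.000000, Gamma_sst = 0.000000, Gamma_stt = -0.762443, Gamma_tss = 0.000000, Gamma_tst = 0.000000, Gamma_ttt = 0.372750
  tau = 0.833333: gamma = (-0.365741, 0.541667), gamma' = (-1.444444, 0.500000); Gamma_sss = 0.000000, Gamma_sst = 0.000000, Gamma_stt = -0.714050, Gamma_tss = 0.000000, Gamma_tst = 0.000000, Gamma_ttt = 0.412562
  tau = 1.000000: gamma = (-0.625000, 0.625000), gamma' = (-1.666667, 0.500000); Gamma_sss = 0.000000, Gamma_sst = 0.000000, Gamma_stt = -0.664820, Gamma_tss = 0.000000, Gamma_tst = 0.000000, Gamma_ttt = 0.443213
step 0: V^s = 1.2500, V^t = 2.0000
step 1: k1 = (0.905660, -0.120755), k2 = (0.873117, -0.194026), k3 = (0.867732, -0.192829), k4 = (0.821447, -0.255561); V <- V + (h/6)(k1 + 2k2 + 2k3 + k4): V^s = 1.5394, V^t = 1.9361
step 2: k1 = (0.821610, -0.255612), k2 = (0.765054, -0.306021), k3 = (0.761659, -0.304664), k4 = (0.699372, -0.341915); V <- V + (h/6)(k1 + 2k2 + 2k3 + k4): V^s = 1.7935, V^t = 1.8351
step 3: k1 = (0.699564, -0.342009), k2 = (0.634811, -0.366780), k3 = (0.633337, -0.365928), k4 = (0.569446, -0.379631); V <- V + (h/6)(k1 + 2k2 + 2k3 + k4): V^s = 2.0049, V^t = 1.7136


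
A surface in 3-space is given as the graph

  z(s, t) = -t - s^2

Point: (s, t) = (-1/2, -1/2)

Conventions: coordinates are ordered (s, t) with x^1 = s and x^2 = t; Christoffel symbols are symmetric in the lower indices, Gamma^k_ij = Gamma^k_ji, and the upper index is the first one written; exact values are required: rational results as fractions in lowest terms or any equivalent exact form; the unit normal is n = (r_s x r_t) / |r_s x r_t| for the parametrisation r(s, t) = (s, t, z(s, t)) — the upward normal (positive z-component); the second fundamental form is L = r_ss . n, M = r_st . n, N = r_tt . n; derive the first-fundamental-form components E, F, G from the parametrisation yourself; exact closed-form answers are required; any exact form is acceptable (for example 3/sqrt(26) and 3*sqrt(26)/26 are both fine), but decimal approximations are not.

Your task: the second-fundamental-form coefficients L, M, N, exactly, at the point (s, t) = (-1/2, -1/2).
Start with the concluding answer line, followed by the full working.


Answer: L = -2*sqrt(3)/3, M = 0, N = 0

z_s = 1, z_t = -1, z_ss = -2, z_st = 0, z_tt = 0
E = 2, F = -1, G = 2; answer radicand W^2 = 3
unnormalised second-form numerators: l = -2, m = 0, n = 0; L = l/sqrt(3), and similarly M = m/sqrt(W^2), N = n/sqrt(W^2)


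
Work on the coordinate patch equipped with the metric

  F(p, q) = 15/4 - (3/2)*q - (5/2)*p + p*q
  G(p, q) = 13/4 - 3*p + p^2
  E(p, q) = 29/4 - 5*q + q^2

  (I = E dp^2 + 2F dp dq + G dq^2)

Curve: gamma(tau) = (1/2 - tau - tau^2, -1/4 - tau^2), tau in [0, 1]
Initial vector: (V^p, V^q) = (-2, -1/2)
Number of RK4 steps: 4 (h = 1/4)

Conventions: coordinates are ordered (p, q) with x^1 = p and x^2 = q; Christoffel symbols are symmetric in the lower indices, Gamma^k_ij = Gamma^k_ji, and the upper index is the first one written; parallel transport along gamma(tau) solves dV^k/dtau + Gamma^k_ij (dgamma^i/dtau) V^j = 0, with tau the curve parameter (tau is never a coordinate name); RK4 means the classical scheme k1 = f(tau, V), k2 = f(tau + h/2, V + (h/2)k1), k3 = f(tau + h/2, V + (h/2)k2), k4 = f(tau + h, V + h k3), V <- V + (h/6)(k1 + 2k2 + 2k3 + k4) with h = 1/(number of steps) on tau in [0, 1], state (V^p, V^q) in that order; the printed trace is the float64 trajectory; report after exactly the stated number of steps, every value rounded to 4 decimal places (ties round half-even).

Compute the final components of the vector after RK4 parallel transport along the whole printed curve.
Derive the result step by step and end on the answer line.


gamma'(tau) = (-1 - 2*tau, -2*tau); f(tau, V)^k = -Gamma^k_ij(gamma(tau)) gamma'^i(tau) V^j; h = 1/4; intermediate values shown to 6 dp
curve data and Christoffel symbols at the stage parameters:
  tau = 0.000000: gamma = (0.500000, -0.250000), gamma' = (-1.000000, 0.000000); Gamma_ppp = 0.000000, Gamma_ppq = -0.287582, Gamma_pqq = 0.000000, Gamma_qpp = 0.000000, Gamma_qpq = -0.104575, Gamma_qqq = 0.000000
  tau = 0.125000: gamma = (0.359375, -0.265625), gamma' = (-1.250000, -0.250000); Gamma_ppp = 0.000000, Gamma_ppq = -0.277960, Gamma_pqq = 0.000000, Gamma_qpp = 0.000000, Gamma_qpq = -0.114639, Gamma_qqq = 0.000000
  tau = 0.250000: gamma = (0.187500, -0.312500), gamma' = (-1.500000, -0.500000); Gamma_ppp = 0.000000, Gamma_ppq = -0.264511, Gamma_pqq = 0.000000, Gamma_qpp = 0.000000, Gamma_qpq = -0.123439, Gamma_qqq = 0.000000
  tau = 0.375000: gamma = (-0.015625, -0.390625), gamma' = (-1.750000, -0.750000); Gamma_ppp = 0.000000, Gamma_ppq = -0.248062, Gamma_pqq = 0.000000, Gamma_qpp = 0.000000, Gamma_qpq = -0.130065, Gamma_qqq = 0.000000
  tau = 0.500000: gamma = (-0.250000, -0.500000), gamma' = (-2.000000, -1.000000); Gamma_ppp = 0.000000, Gamma_ppq = -0.229665, Gamma_pqq = 0.000000, Gamma_qpp = 0.000000, Gamma_qpq = -0.133971, Gamma_qqq = 0.000000
  tau = 0.625000: gamma = (-0.515625, -0.640625), gamma' = (-2.250000, -1.250000); Gamma_ppp = 0.000000, Gamma_ppq = -0.210409, Gamma_pqq = 0.000000, Gamma_qpp = 0.000000, Gamma_qpq = -0.135039, Gamma_qqq = 0.000000
  tau = 0.750000: gamma = (-0.812500, -0.812500), gamma' = (-2.500000, -1.500000); Gamma_ppp = 0.000000, Gamma_ppq = -0.191249, Gamma_pqq = 0.000000, Gamma_qpp = 0.000000, Gamma_qpq = -0.133514, Gamma_qqq = 0.000000
  tau = 0.875000: gamma = (-1.140625, -1.015625), gamma' = (-2.750000, -1.750000); Gamma_ppp = 0.000000, Gamma_ppq = -0.172907, Gamma_pqq = 0.000000, Gamma_qpp = 0.000000, Gamma_qpq = -0.129872, Gamma_qqq = 0.000000
  tau = 1.000000: gamma = (-1.500000, -1.250000), gamma' = (-3.000000, -2.000000); Gamma_ppp = 0.000000, Gamma_ppq = -0.155844, Gamma_pqq = 0.000000, Gamma_qpp = 0.000000, Gamma_qpq = -0.124675, Gamma_qqq = 0.000000
step 0: V^p = -2.0000, V^q = -0.5000
step 1: k1 = (0.143791, 0.052288), k2 = (0.309186, 0.127517), k3 = (0.304482, 0.125577), k4 = (0.440371, 0.205507); V <- V + (h/6)(k1 + 2k2 + 2k3 + k4): V^p = -1.9245, V^q = -0.4682
step 2: k1 = (0.440282, 0.205465), k2 = (0.539897, 0.283081), k3 = (0.533369, 0.279658), k4 = (0.594301, 0.346675); V <- V + (h/6)(k1 + 2k2 + 2k3 + k4): V^p = -1.7920, V^q = -0.3983
step 3: k1 = (0.594490, 0.346786), k2 = (0.619791, 0.397776), k3 = (0.615942, 0.395306), k4 = (0.613066, 0.427990); V <- V + (h/6)(k1 + 2k2 + 2k3 + k4): V^p = -1.6387, V^q = -0.2999
step 4: k1 = (0.613482, 0.428280), k2 = (0.589781, 0.442991), k3 = (0.589803, 0.443008), k4 = (0.553229, 0.442584); V <- V + (h/6)(k1 + 2k2 + 2k3 + k4): V^p = -1.4918, V^q = -0.1898

Answer: V^p = -1.4918, V^q = -0.1898


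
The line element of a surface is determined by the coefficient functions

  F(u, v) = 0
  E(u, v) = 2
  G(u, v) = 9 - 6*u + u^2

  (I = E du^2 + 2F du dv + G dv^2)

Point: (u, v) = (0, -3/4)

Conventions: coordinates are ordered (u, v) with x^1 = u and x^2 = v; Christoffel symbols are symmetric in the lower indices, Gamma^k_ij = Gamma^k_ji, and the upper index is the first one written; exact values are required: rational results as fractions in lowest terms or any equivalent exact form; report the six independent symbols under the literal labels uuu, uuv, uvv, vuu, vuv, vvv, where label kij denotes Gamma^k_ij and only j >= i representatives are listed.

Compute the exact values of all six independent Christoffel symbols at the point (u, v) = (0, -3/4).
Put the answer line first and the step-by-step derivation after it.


Answer: Gamma_uuu = 0, Gamma_uuv = 0, Gamma_uvv = 3/2, Gamma_vuu = 0, Gamma_vuv = -1/3, Gamma_vvv = 0

E = 2, F = 0, G = 9 at the point
E_u = 0, E_v = 0, F_u = 0, F_v = 0, G_u = -6, G_v = 0
EG - F^2 = 18;  g^inv = (1/18) * [[9, 0], [0, 2]]
first-kind symbols [ij,l] = (1/2)(d_i g_jl + d_j g_il - d_l g_ij): [uu,u] = E_u/2 = 0, [uu,v] = F_u - E_v/2 = 0, [uv,u] = E_v/2 = 0, [uv,v] = G_u/2 = -3, [vv,u] = F_v - G_u/2 = 3, [vv,v] = G_v/2 = 0
Gamma^u_ij = (G*[ij,u] - F*[ij,v])/(EG - F^2), Gamma^v_ij = (E*[ij,v] - F*[ij,u])/(EG - F^2)


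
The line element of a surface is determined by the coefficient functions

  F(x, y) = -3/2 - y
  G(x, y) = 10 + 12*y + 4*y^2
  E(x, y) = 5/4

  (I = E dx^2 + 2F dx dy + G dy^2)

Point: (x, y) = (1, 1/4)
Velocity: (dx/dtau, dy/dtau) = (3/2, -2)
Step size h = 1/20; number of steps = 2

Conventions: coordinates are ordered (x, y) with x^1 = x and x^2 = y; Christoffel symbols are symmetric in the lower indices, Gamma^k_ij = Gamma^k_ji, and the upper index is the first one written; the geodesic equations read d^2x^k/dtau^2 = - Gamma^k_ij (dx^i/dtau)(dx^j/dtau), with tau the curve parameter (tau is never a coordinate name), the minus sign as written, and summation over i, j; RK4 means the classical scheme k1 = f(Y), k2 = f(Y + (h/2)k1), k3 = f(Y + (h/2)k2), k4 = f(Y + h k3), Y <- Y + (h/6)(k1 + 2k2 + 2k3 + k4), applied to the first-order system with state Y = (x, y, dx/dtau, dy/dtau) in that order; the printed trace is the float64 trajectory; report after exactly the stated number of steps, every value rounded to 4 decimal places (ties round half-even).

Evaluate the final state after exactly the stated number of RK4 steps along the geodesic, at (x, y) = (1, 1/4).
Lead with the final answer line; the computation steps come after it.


Answer: x = 1.1517, y = 0.0384, dx/dtau = 1.5373, dy/dtau = -2.2447

f(Y) = (dx/dtau, dy/dtau, -Gamma^x_ij Y'^i Y'^j, -Gamma^y_ij Y'^i Y'^j) with the Gammas evaluated at the stage position; h = 0.050000; intermediate values shown to 6 dp
step 0: x = 1.0000, y = 0.2500, dx/dtau = 1.5000, dy/dtau = -2.0000
step 1:
  k1: at (x, y) = (1.000000, 0.250000), (dx/dtau, dy/dtau) = (1.500000, -2.000000); Gamma_xxx = 0.000000, Gamma_xxy = 0.000000, Gamma_xyy = -0.074074, Gamma_yxx = 0.000000, Gamma_yxy = 0.000000, Gamma_yyy = 0.518519; k1 = (1.500000, -2.000000, 0.296296, -2.074074)
  k2: at (x, y) = (1.037500, 0.200000), (dx/dtau, dy/dtau) = (1.507407, -2.051852); Gamma_xxx = 0.000000, Gamma_xxy = 0.000000, Gamma_xyy = -0.078064, Gamma_yxx = 0.000000, Gamma_yxy = 0.000000, Gamma_yyy = 0.530835; k2 = (1.507407, -2.051852, 0.328657, -2.234868)
  k3: at (x, y) = (1.037685, 0.198704), (dx/dtau, dy/dtau) = (1.508216, -2.055872); Gamma_xxx = 0.000000, Gamma_xxy = 0.000000, Gamma_xyy = -0.078172, Gamma_yxx = 0.000000, Gamma_yxy = 0.000000, Gamma_yyy = 0.531161; k3 = (1.508216, -2.055872, 0.330401, -2.245011)
  k4: at (x, y) = (1.075411, 0.147206), (dx/dtau, dy/dtau) = (1.516520, -2.112251); Gamma_xxx = 0.000000, Gamma_xxy = 0.000000, Gamma_xyy = -0.082623, Gamma_yxx = 0.000000, Gamma_yxy = 0.000000, Gamma_yyy = 0.544389; k4 = (1.516520, -2.112251, 0.368631, -2.428847)
  Y <- Y + (h/6)(k1 + 2k2 + 2k3 + k4): x = 1.0754, y = 0.1473, dx/dtau = 1.5165, dy/dtau = -2.1122
step 2:
  k1: at (x, y) = (1.075398, 0.147269), (dx/dtau, dy/dtau) = (1.516525, -2.112189); Gamma_xxx = 0.000000, Gamma_xxy = 0.000000, Gamma_xyy = -0.082617, Gamma_yxx = 0.000000, Gamma_yxy = 0.000000, Gamma_yyy = 0.544373; k1 = (1.516525, -2.112189, 0.368585, -2.428633)
  k2: at (x, y) = (1.113311, 0.094464), (dx/dtau, dy/dtau) = (1.525740, -2.172905); Gamma_xxx = 0.000000, Gamma_xxy = 0.000000, Gamma_xyy = -0.087571, Gamma_yxx = 0.000000, Gamma_yxy = 0.000000, Gamma_yyy = 0.558517; k2 = (1.525740, -2.172905, 0.413469, -2.637048)
  k3: at (x, y) = (1.113542, 0.092947), (dx/dtau, dy/dtau) = (1.526862, -2.178115); Gamma_xxx = 0.000000, Gamma_xxy = 0.000000, Gamma_xyy = -0.087720, Gamma_yxx = 0.000000, Gamma_yxy = 0.000000, Gamma_yyy = 0.558933; k3 = (1.526862, -2.178115, 0.416160, -2.651681)
  k4: at (x, y) = (1.151741, 0.038363), (dx/dtau, dy/dtau) = (1.537333, -2.244773); Gamma_xxx = 0.000000, Gamma_xxy = 0.000000, Gamma_xyy = -0.093316, Gamma_yxx = 0.000000, Gamma_yxy = 0.000000, Gamma_yyy = 0.574217; k4 = (1.537333, -2.244773, 0.470221, -2.893484)
  Y <- Y + (h/6)(k1 + 2k2 + 2k3 + k4): x = 1.1517, y = 0.0384, dx/dtau = 1.5373, dy/dtau = -2.2447


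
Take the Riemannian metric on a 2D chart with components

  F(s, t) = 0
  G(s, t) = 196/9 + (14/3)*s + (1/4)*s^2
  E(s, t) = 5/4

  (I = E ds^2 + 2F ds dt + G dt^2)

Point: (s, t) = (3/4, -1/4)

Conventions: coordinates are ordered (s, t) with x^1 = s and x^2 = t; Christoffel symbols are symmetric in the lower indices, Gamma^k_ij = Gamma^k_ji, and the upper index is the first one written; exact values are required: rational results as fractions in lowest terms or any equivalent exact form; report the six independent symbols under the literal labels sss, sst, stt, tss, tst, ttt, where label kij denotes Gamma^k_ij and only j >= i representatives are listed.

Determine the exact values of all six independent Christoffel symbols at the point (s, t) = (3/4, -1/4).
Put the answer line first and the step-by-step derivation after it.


Answer: Gamma_sss = 0, Gamma_sst = 0, Gamma_stt = -121/60, Gamma_tss = 0, Gamma_tst = 12/121, Gamma_ttt = 0

E = 5/4, F = 0, G = 14641/576 at the point
E_s = 0, E_t = 0, F_s = 0, F_t = 0, G_s = 121/24, G_t = 0
EG - F^2 = 73205/2304;  g^inv = (2304/73205) * [[14641/576, 0], [0, 5/4]]
first-kind symbols [ij,l] = (1/2)(d_i g_jl + d_j g_il - d_l g_ij): [ss,s] = E_s/2 = 0, [ss,t] = F_s - E_t/2 = 0, [st,s] = E_t/2 = 0, [st,t] = G_s/2 = 121/48, [tt,s] = F_t - G_s/2 = -121/48, [tt,t] = G_t/2 = 0
Gamma^s_ij = (G*[ij,s] - F*[ij,t])/(EG - F^2), Gamma^t_ij = (E*[ij,t] - F*[ij,s])/(EG - F^2)


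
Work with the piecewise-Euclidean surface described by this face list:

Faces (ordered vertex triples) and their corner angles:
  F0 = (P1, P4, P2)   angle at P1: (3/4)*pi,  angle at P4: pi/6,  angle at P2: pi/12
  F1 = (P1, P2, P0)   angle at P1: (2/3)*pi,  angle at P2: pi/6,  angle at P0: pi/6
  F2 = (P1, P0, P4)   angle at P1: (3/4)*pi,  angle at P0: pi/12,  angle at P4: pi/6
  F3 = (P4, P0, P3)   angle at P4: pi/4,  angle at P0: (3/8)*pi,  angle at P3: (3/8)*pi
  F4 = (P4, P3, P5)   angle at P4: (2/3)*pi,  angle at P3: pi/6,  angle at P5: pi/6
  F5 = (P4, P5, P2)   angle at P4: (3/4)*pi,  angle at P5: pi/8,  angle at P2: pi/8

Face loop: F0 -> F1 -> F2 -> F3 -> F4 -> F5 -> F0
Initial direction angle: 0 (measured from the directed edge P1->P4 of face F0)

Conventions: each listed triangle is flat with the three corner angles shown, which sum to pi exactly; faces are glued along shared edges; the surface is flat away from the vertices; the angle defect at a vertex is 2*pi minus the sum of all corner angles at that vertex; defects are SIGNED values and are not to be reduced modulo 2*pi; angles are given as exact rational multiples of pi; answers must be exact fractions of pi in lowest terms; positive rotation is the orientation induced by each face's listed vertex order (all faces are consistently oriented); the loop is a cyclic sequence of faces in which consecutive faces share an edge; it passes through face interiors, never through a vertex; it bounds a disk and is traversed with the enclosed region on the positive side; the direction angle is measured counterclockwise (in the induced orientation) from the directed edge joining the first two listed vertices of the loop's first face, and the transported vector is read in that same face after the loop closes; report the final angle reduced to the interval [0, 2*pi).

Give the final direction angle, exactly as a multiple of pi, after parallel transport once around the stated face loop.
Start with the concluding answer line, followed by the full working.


Answer: final direction angle = (11/6)*pi

enclosed vertex P1: corner angles sum to (13/6)*pi, defect = 2*pi - (13/6)*pi = -pi/6
enclosed vertex P4: corner angles sum to 2*pi, defect = 2*pi - 2*pi = 0
the rotation equals the total enclosed defect, so the final angle is initial + defects (mod 2*pi)
final angle = 0 - pi/6 = (11/6)*pi (mod 2*pi)


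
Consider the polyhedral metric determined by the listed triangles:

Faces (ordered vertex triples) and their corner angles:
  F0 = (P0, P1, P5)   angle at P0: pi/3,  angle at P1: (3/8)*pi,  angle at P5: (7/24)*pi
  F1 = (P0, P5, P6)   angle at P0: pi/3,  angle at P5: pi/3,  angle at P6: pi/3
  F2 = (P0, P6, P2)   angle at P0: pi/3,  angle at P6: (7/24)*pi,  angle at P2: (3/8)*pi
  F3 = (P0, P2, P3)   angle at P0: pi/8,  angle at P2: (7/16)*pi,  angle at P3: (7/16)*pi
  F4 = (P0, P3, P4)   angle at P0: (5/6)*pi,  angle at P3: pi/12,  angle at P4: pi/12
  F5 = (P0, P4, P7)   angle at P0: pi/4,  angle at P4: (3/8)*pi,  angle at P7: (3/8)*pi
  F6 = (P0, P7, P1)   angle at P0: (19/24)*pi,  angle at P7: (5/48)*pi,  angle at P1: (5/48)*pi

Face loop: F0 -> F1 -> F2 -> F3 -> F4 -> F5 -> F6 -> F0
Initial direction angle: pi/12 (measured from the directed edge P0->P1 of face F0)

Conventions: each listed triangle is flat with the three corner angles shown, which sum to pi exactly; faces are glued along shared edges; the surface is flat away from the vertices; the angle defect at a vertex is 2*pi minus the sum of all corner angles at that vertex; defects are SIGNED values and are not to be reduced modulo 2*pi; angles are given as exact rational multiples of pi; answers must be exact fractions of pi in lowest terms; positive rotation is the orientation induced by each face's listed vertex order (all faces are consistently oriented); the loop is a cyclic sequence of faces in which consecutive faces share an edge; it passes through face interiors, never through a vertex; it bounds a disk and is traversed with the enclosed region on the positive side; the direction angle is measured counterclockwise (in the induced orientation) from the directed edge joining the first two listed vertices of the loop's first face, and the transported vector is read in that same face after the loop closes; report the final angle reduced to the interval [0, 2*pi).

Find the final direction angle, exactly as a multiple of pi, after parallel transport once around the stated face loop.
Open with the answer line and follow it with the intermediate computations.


Answer: final direction angle = (13/12)*pi

enclosed vertex P0: corner angles sum to 3*pi, defect = 2*pi - 3*pi = -pi
by Gauss-Bonnet the loop rotates the vector by the enclosed defect sum (positive orientation, mod 2*pi)
final angle = pi/12 - pi = (13/12)*pi (mod 2*pi)


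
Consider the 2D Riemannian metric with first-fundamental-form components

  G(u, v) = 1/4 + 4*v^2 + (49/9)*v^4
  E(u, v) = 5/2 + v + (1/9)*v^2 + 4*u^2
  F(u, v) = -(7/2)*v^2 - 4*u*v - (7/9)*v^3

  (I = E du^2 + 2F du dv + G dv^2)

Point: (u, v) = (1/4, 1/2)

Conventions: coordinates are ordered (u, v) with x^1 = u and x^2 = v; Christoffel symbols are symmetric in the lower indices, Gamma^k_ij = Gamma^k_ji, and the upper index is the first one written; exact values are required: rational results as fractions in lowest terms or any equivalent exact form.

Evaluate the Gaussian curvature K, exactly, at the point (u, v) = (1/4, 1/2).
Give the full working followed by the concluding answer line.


E = 59/18, F = -53/36, G = 229/144, EG - F^2 = 877/288 at the point
E_u = 2, E_v = 10/9, F_u = -2, F_v = -61/12, G_u = 0, G_v = 121/18
E_vv = 2/9, F_uv = -4, G_uu = 0
Compute both Brioschi determinants and normalise by (EG - F^2)^2.
M1 = [[-E_vv/2 + F_uv - G_uu/2, E_u/2, F_u - E_v/2], [F_v - G_u/2, E, F], [G_v/2, F, G]] = [[-37/9, 1, -23/9], [-61/12, 59/18, -53/36], [121/36, -53/36, 229/144]]; det M1 = -16519/46656
M2 = [[0, E_v/2, G_u/2], [E_v/2, E, F], [G_u/2, F, G]] = [[0, 5/9, 0], [5/9, 59/18, -53/36], [0, -53/36, 229/144]]; det M2 = -5725/11664
det M1 - det M2 = 709/5184; K = 709/5184 / (877/288)^2 = 11344/769129

Answer: K = 11344/769129


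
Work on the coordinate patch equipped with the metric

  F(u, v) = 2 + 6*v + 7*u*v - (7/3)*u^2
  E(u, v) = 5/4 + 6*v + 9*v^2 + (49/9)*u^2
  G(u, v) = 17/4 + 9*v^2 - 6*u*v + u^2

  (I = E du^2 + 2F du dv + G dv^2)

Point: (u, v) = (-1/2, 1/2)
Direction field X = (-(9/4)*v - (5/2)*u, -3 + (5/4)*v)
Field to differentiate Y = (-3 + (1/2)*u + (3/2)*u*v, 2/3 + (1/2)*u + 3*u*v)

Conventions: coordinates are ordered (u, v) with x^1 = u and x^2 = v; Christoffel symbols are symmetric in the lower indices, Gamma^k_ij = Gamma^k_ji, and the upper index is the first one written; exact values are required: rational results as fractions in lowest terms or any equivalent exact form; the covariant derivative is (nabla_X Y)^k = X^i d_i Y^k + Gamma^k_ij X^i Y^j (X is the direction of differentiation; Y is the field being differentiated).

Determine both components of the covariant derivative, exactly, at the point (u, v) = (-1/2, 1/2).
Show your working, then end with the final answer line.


E = 283/36, F = 8/3, G = 33/4 at the point
E_u = -49/9, E_v = 15, F_u = 35/6, F_v = 5/2, G_u = -4, G_v = 12
EG - F^2 = 8315/144;  g^inv = (144/8315) * [[33/4, -8/3], [-8/3, 283/36]]
first-kind symbols [ij,l] = (1/2)(d_i g_jl + d_j g_il - d_l g_ij): [uu,u] = E_u/2 = -49/18, [uu,v] = F_u - E_v/2 = -5/3, [uv,u] = E_v/2 = 15/2, [uv,v] = G_u/2 = -2, [vv,u] = F_v - G_u/2 = 9/2, [vv,v] = G_v/2 = 6
Gamma^u_ij = (G*[ij,u] - F*[ij,v])/(EG - F^2), Gamma^v_ij = (E*[ij,v] - F*[ij,u])/(EG - F^2)
Gamma_uuu = -2594/8315, Gamma_uuv = 9678/8315, Gamma_uvv = 3042/8315, Gamma_vuu = -2524/24945, Gamma_vuv = -5144/8315, Gamma_vvv = 5064/8315
X = (1/8, -19/8), Y = (-29/8, -1/3) at the point

Answer: (nabla_X Y)^u = 410449/33260, (nabla_X Y)^v = -63849/66520


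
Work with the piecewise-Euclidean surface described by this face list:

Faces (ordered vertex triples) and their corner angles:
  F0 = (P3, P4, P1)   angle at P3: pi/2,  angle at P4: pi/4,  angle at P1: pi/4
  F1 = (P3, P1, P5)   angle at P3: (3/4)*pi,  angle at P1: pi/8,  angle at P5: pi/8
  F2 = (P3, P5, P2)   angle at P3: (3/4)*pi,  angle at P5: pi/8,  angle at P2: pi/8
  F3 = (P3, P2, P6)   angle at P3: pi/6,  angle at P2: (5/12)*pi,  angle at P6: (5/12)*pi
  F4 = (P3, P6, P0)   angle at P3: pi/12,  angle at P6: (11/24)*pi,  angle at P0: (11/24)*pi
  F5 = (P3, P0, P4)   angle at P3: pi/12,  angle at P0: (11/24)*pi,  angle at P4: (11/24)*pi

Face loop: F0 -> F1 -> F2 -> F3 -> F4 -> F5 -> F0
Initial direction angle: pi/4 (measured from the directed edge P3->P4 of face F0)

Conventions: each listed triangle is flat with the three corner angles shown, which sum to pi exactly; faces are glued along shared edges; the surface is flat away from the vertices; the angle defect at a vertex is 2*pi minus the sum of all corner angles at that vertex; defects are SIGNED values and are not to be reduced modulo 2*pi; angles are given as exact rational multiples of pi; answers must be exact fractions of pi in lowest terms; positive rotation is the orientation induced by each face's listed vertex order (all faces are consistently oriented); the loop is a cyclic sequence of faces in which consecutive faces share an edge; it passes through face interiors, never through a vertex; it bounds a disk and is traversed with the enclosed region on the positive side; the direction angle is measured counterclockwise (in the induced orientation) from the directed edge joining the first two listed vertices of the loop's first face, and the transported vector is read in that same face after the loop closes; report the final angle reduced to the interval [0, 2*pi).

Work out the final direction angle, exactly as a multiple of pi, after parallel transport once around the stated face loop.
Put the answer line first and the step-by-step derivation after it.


Answer: final direction angle = (23/12)*pi

enclosed vertex P3: corner angles sum to (7/3)*pi, defect = 2*pi - (7/3)*pi = -pi/3
holonomy = initial angle + sum of enclosed defects (mod 2*pi), positive in the induced orientation
final angle = pi/4 - pi/3 = (23/12)*pi (mod 2*pi)


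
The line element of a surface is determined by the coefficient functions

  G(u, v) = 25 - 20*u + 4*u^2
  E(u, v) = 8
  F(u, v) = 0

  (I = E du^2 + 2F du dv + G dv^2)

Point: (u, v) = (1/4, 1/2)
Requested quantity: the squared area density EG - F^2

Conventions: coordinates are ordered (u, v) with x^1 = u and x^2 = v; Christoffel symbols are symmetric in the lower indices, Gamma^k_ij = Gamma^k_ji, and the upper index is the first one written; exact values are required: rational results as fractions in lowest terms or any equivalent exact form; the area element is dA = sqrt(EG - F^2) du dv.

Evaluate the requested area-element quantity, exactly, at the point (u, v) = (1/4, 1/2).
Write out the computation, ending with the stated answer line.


E = 8, F = 0, G = 81/4; EG - F^2 = 162

Answer: EG - F^2 = 162


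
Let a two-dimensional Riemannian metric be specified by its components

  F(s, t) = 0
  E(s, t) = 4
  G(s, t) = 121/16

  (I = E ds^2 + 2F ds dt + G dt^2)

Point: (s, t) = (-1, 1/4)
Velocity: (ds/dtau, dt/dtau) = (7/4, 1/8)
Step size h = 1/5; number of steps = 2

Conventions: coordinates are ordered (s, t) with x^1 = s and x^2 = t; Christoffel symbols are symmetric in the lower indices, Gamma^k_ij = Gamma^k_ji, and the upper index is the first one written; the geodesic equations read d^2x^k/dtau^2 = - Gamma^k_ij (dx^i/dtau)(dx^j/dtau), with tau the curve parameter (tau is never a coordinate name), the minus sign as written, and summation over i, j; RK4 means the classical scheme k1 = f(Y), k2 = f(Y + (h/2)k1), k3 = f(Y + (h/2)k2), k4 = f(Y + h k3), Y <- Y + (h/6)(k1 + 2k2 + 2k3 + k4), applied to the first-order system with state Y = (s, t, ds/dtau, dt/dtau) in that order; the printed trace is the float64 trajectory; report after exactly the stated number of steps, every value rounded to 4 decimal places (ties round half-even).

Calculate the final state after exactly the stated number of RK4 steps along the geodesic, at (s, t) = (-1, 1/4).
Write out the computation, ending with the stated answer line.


f(Y) = (ds/dtau, dt/dtau, -Gamma^s_ij Y'^i Y'^j, -Gamma^t_ij Y'^i Y'^j) with the Gammas evaluated at the stage position; h = 0.200000; intermediate values shown to 6 dp
step 0: s = -1.0000, t = 0.2500, ds/dtau = 1.7500, dt/dtau = 0.1250
step 1:
  k1: at (s, t) = (-1.000000, 0.250000), (ds/dtau, dt/dtau) = (1.750000, 0.125000); Gamma_sss = 0.000000, Gamma_sst = 0.000000, Gamma_stt = 0.000000, Gamma_tss = 0.000000, Gamma_tst = 0.000000, Gamma_ttt = 0.000000; k1 = (1.750000, 0.125000, 0.000000, 0.000000)
  k2: at (s, t) = (-0.825000, 0.262500), (ds/dtau, dt/dtau) = (1.750000, 0.125000); Gamma_sss = 0.000000, Gamma_sst = 0.000000, Gamma_stt = 0.000000, Gamma_tss = 0.000000, Gamma_tst = 0.000000, Gamma_ttt = 0.000000; k2 = (1.750000, 0.125000, 0.000000, 0.000000)
  k3: at (s, t) = (-0.825000, 0.262500), (ds/dtau, dt/dtau) = (1.750000, 0.125000); Gamma_sss = 0.000000, Gamma_sst = 0.000000, Gamma_stt = 0.000000, Gamma_tss = 0.000000, Gamma_tst = 0.000000, Gamma_ttt = 0.000000; k3 = (1.750000, 0.125000, 0.000000, 0.000000)
  k4: at (s, t) = (-0.650000, 0.275000), (ds/dtau, dt/dtau) = (1.750000, 0.125000); Gamma_sss = 0.000000, Gamma_sst = 0.000000, Gamma_stt = 0.000000, Gamma_tss = 0.000000, Gamma_tst = 0.000000, Gamma_ttt = 0.000000; k4 = (1.750000, 0.125000, 0.000000, 0.000000)
  Y <- Y + (h/6)(k1 + 2k2 + 2k3 + k4): s = -0.6500, t = 0.2750, ds/dtau = 1.7500, dt/dtau = 0.1250
step 2:
  k1: at (s, t) = (-0.650000, 0.275000), (ds/dtau, dt/dtau) = (1.750000, 0.125000); Gamma_sss = 0.000000, Gamma_sst = 0.000000, Gamma_stt = 0.000000, Gamma_tss = 0.000000, Gamma_tst = 0.000000, Gamma_ttt = 0.000000; k1 = (1.750000, 0.125000, 0.000000, 0.000000)
  k2: at (s, t) = (-0.475000, 0.287500), (ds/dtau, dt/dtau) = (1.750000, 0.125000); Gamma_sss = 0.000000, Gamma_sst = 0.000000, Gamma_stt = 0.000000, Gamma_tss = 0.000000, Gamma_tst = 0.000000, Gamma_ttt = 0.000000; k2 = (1.750000, 0.125000, 0.000000, 0.000000)
  k3: at (s, t) = (-0.475000, 0.287500), (ds/dtau, dt/dtau) = (1.750000, 0.125000); Gamma_sss = 0.000000, Gamma_sst = 0.000000, Gamma_stt = 0.000000, Gamma_tss = 0.000000, Gamma_tst = 0.000000, Gamma_ttt = 0.000000; k3 = (1.750000, 0.125000, 0.000000, 0.000000)
  k4: at (s, t) = (-0.300000, 0.300000), (ds/dtau, dt/dtau) = (1.750000, 0.125000); Gamma_sss = 0.000000, Gamma_sst = 0.000000, Gamma_stt = 0.000000, Gamma_tss = 0.000000, Gamma_tst = 0.000000, Gamma_ttt = 0.000000; k4 = (1.750000, 0.125000, 0.000000, 0.000000)
  Y <- Y + (h/6)(k1 + 2k2 + 2k3 + k4): s = -0.3000, t = 0.3000, ds/dtau = 1.7500, dt/dtau = 0.1250

Answer: s = -0.3000, t = 0.3000, ds/dtau = 1.7500, dt/dtau = 0.1250


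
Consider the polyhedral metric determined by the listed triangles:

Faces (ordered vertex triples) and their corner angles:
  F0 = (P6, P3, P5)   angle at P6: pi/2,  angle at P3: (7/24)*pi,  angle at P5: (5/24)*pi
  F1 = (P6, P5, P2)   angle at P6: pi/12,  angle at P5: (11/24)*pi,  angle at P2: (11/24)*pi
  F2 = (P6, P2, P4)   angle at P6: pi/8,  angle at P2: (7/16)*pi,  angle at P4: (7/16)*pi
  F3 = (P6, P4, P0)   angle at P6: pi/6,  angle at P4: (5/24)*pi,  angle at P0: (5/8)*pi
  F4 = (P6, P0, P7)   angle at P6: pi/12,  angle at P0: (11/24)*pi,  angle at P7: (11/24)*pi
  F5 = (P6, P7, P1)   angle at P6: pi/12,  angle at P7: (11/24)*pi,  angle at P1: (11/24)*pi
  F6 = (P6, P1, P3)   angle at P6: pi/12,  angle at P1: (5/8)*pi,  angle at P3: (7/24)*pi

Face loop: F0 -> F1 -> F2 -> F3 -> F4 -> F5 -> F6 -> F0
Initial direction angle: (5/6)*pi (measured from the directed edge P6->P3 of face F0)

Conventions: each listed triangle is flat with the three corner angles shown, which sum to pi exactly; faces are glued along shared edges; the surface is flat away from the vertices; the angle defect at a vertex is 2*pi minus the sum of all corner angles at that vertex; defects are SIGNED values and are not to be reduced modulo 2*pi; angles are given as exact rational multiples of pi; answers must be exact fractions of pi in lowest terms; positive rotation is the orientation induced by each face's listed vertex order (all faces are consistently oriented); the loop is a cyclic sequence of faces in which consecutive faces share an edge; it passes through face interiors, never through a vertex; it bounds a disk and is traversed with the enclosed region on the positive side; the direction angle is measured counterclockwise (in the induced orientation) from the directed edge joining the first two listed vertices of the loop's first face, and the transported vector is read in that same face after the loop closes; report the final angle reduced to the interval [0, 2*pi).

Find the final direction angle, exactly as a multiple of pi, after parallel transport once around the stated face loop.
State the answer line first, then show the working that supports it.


Answer: final direction angle = (41/24)*pi

enclosed vertex P6: corner angles sum to (9/8)*pi, defect = 2*pi - (9/8)*pi = (7/8)*pi
adding the enclosed defects to the starting angle (mod 2*pi, induced orientation) gives the holonomy
final angle = (5/6)*pi + (7/8)*pi = (41/24)*pi (mod 2*pi)


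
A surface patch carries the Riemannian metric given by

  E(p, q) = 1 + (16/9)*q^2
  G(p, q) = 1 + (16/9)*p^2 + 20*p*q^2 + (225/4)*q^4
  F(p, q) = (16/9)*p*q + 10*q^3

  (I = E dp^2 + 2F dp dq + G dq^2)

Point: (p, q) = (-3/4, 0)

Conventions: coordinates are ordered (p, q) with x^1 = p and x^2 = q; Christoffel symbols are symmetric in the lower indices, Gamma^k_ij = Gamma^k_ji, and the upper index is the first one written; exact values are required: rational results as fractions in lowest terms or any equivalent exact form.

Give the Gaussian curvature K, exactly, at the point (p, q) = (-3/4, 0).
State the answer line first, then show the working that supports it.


Answer: K = -4/9

E = 1, F = 0, G = 2, EG - F^2 = 2 at the point
E_p = 0, E_q = 0, F_p = 0, F_q = -4/3, G_p = -8/3, G_q = 0
E_qq = 32/9, F_pq = 16/9, G_pp = 32/9
K follows from Brioschi's formula, (det M1 - det M2)/(EG - F^2)^2.
M1 = [[-E_qq/2 + F_pq - G_pp/2, E_p/2, F_p - E_q/2], [F_q - G_p/2, E, F], [G_q/2, F, G]] = [[-16/9, 0, 0], [0, 1, 0], [0, 0, 2]]; det M1 = -32/9
M2 = [[0, E_q/2, G_p/2], [E_q/2, E, F], [G_p/2, F, G]] = [[0, 0, -4/3], [0, 1, 0], [-4/3, 0, 2]]; det M2 = -16/9
det M1 - det M2 = -16/9; K = -16/9 / (2)^2 = -4/9


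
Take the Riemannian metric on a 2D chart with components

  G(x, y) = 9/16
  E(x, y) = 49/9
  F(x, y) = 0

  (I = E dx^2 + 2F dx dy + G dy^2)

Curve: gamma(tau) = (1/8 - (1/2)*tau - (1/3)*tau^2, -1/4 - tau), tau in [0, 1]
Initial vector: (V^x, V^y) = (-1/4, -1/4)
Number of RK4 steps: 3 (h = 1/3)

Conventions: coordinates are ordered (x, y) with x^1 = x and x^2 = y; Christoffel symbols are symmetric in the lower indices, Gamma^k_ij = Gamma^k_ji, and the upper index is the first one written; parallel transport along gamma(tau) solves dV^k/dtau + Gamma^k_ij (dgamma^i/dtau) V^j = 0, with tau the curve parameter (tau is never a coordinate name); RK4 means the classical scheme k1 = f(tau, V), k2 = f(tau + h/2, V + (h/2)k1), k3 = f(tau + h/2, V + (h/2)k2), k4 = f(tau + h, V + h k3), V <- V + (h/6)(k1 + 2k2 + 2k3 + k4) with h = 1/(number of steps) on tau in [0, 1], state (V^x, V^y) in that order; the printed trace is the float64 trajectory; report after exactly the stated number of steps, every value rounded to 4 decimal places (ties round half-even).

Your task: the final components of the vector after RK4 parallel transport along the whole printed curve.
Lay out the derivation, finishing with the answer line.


gamma'(tau) = (-1/2 - (2/3)*tau, -1); f(tau, V)^k = -Gamma^k_ij(gamma(tau)) gamma'^i(tau) V^j; h = 1/3; intermediate values shown to 6 dp
curve data and Christoffel symbols at the stage parameters:
  tau = 0.000000: gamma = (0.125000, -0.250000), gamma' = (-0.500000, -1.000000); Gamma_xxx = 0.000000, Gamma_xxy = 0.000000, Gamma_xyy = 0.000000, Gamma_yxx = 0.000000, Gamma_yxy = 0.000000, Gamma_yyy = 0.000000
  tau = 0.166667: gamma = (0.032407, -0.416667), gamma' = (-0.611111, -1.000000); Gamma_xxx = 0.000000, Gamma_xxy = 0.000000, Gamma_xyy = 0.000000, Gamma_yxx = 0.000000, Gamma_yxy = 0.000000, Gamma_yyy = 0.000000
  tau = 0.333333: gamma = (-0.078704, -0.583333), gamma' = (-0.722222, -1.000000); Gamma_xxx = 0.000000, Gamma_xxy = 0.000000, Gamma_xyy = 0.000000, Gamma_yxx = 0.000000, Gamma_yxy = 0.000000, Gamma_yyy = 0.000000
  tau = 0.500000: gamma = (-0.208333, -0.750000), gamma' = (-0.833333, -1.000000); Gamma_xxx = 0.000000, Gamma_xxy = 0.000000, Gamma_xyy = 0.000000, Gamma_yxx = 0.000000, Gamma_yxy = 0.000000, Gamma_yyy = 0.000000
  tau = 0.666667: gamma = (-0.356481, -0.916667), gamma' = (-0.944444, -1.000000); Gamma_xxx = 0.000000, Gamma_xxy = 0.000000, Gamma_xyy = 0.000000, Gamma_yxx = 0.000000, Gamma_yxy = 0.000000, Gamma_yyy = 0.000000
  tau = 0.833333: gamma = (-0.523148, -1.083333), gamma' = (-1.055556, -1.000000); Gamma_xxx = 0.000000, Gamma_xxy = 0.000000, Gamma_xyy = 0.000000, Gamma_yxx = 0.000000, Gamma_yxy = 0.000000, Gamma_yyy = 0.000000
  tau = 1.000000: gamma = (-0.708333, -1.250000), gamma' = (-1.166667, -1.000000); Gamma_xxx = 0.000000, Gamma_xxy = 0.000000, Gamma_xyy = 0.000000, Gamma_yxx = 0.000000, Gamma_yxy = 0.000000, Gamma_yyy = 0.000000
step 0: V^x = -0.2500, V^y = -0.2500
step 1: k1 = (0.000000, 0.000000), k2 = (0.000000, 0.000000), k3 = (0.000000, 0.000000), k4 = (0.000000, 0.000000); V <- V + (h/6)(k1 + 2k2 + 2k3 + k4): V^x = -0.2500, V^y = -0.2500
step 2: k1 = (0.000000, 0.000000), k2 = (0.000000, 0.000000), k3 = (0.000000, 0.000000), k4 = (0.000000, 0.000000); V <- V + (h/6)(k1 + 2k2 + 2k3 + k4): V^x = -0.2500, V^y = -0.2500
step 3: k1 = (0.000000, 0.000000), k2 = (0.000000, 0.000000), k3 = (0.000000, 0.000000), k4 = (0.000000, 0.000000); V <- V + (h/6)(k1 + 2k2 + 2k3 + k4): V^x = -0.2500, V^y = -0.2500

Answer: V^x = -0.2500, V^y = -0.2500


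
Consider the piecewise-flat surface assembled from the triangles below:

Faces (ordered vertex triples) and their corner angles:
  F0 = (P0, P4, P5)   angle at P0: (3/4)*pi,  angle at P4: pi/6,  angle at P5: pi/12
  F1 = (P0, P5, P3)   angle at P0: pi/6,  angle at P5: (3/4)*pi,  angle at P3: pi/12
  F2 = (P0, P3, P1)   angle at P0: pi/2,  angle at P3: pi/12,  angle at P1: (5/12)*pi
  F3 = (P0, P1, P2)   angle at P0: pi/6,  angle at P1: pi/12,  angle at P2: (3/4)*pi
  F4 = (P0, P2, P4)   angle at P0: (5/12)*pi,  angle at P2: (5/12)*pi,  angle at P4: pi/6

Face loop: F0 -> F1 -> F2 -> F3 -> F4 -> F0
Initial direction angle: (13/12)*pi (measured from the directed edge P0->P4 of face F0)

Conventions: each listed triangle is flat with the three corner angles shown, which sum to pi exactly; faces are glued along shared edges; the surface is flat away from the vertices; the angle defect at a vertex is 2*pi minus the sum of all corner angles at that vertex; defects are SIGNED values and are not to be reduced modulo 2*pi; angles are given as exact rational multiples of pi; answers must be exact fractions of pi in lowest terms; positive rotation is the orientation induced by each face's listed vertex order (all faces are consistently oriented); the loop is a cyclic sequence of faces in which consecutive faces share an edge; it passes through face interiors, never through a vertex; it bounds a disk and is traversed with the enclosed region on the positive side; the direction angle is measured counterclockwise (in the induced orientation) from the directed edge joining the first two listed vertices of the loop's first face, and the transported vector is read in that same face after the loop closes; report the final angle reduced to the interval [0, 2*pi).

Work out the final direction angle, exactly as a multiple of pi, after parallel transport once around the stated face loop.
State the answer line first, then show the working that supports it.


Answer: final direction angle = (13/12)*pi

enclosed vertex P0: corner angles sum to 2*pi, defect = 2*pi - 2*pi = 0
adding the enclosed defects to the starting angle (mod 2*pi, induced orientation) gives the holonomy
final angle = (13/12)*pi + 0 = (13/12)*pi (mod 2*pi)


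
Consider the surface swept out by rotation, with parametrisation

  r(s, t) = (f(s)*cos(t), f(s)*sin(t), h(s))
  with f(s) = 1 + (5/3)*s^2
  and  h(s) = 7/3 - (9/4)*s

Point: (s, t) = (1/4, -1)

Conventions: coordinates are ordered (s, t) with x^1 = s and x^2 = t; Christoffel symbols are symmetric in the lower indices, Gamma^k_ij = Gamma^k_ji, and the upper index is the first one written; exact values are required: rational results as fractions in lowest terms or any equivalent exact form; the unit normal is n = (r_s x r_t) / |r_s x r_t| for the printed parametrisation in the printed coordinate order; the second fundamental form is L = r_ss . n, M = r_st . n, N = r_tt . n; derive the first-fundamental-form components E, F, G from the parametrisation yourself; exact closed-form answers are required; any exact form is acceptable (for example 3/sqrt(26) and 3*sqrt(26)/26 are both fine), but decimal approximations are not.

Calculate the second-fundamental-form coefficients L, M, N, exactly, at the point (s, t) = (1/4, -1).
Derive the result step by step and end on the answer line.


f = 53/48, f' = 5/6, f'' = 10/3, h' = -9/4, h'' = 0
E = 829/144, F = 0, G = 2809/2304; answer radicand W^2 = 829/144
unnormalised second-form numerators: l = 15/2, m = 0, n = -159/64; L = l/sqrt(829/144), and similarly M = m/sqrt(W^2), N = n/sqrt(W^2)

Answer: L = 90*sqrt(829)/829, M = 0, N = -477*sqrt(829)/13264
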